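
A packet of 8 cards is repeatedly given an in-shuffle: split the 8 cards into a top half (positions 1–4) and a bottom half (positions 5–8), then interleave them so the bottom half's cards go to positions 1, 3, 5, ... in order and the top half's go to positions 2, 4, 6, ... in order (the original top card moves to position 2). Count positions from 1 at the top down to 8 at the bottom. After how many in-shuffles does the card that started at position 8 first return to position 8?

Follow position 8 under repeated in-shuffles:
8 → 7 → 5 → 1 → 2 → 4 → 8
It first returns after 6 in-shuffles.

6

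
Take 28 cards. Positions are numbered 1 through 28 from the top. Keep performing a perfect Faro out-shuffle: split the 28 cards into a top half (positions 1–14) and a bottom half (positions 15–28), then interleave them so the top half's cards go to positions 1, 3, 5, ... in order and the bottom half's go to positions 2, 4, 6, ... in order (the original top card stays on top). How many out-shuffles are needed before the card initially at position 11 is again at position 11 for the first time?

18

Follow position 11 under repeated out-shuffles:
11 → 21 → 14 → 27 → 26 → 24 → 20 → 12 → 23 → 18 → 8 → 15 → 2 → 3 → 5 → 9 → 17 → 6 → 11
It first returns after 18 out-shuffles.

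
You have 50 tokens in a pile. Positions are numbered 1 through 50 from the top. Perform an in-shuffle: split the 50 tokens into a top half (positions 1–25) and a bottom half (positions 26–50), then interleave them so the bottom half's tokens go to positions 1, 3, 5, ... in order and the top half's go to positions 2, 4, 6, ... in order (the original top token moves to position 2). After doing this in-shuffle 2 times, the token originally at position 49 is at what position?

43

Track the token's position through each in-shuffle:
49 → 47 → 43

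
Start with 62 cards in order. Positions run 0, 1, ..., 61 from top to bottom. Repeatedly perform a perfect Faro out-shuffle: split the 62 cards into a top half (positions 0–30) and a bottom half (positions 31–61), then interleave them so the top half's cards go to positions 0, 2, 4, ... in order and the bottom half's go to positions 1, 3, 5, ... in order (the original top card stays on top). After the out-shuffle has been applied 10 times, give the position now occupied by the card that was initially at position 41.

Track the card's position through each out-shuffle:
41 → 21 → 42 → 23 → 46 → 31 → 1 → 2 → 4 → 8 → 16

16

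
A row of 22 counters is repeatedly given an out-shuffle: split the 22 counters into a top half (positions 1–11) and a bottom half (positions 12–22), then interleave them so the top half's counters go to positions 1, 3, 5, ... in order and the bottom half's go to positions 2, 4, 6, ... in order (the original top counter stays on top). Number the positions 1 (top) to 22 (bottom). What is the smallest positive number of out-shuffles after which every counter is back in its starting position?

The out-shuffle permutes the 22 positions with cycle lengths [1, 1, 2, 3, 3, 6, 6].
Every counter is home exactly when every cycle has completed a whole number of laps, i.e. after lcm(1, 2, 3, 6) = 6 out-shuffles.

6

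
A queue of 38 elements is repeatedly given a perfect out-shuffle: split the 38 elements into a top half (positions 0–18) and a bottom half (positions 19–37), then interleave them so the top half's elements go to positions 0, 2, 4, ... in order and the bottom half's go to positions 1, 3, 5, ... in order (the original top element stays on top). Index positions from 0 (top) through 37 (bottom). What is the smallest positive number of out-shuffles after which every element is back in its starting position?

36

The out-shuffle permutes the 38 positions with cycle lengths [1, 1, 36].
Every element is home exactly when every cycle has completed a whole number of laps, i.e. after lcm(1, 36) = 36 out-shuffles.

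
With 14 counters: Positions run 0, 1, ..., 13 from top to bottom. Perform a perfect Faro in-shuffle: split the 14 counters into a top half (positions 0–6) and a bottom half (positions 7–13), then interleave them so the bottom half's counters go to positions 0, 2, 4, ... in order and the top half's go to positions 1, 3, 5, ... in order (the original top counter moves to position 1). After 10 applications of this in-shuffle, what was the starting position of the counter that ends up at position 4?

4

Work backwards from position 4, undoing one in-shuffle at a time:
4 ← 9 ← 4 ← 9 ← 4 ← 9 ← 4 ← 9 ← 4 ← 9 ← 4
So the counter now at position 4 started at position 4.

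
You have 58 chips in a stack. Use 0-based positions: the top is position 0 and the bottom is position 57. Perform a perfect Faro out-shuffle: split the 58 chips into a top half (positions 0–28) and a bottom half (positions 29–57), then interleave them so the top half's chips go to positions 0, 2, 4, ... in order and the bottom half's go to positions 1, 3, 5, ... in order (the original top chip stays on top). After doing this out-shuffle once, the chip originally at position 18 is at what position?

Track the chip's position through each out-shuffle:
18 → 36

36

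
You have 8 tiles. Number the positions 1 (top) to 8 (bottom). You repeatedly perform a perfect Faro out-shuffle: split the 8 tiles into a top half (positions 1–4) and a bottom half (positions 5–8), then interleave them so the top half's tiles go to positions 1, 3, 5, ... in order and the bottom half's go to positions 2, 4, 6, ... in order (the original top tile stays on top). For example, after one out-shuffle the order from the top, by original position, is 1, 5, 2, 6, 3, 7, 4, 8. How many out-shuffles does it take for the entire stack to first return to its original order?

3

The out-shuffle permutes the 8 positions with cycle lengths [1, 1, 3, 3].
Every tile is home exactly when every cycle has completed a whole number of laps, i.e. after lcm(1, 3) = 3 out-shuffles.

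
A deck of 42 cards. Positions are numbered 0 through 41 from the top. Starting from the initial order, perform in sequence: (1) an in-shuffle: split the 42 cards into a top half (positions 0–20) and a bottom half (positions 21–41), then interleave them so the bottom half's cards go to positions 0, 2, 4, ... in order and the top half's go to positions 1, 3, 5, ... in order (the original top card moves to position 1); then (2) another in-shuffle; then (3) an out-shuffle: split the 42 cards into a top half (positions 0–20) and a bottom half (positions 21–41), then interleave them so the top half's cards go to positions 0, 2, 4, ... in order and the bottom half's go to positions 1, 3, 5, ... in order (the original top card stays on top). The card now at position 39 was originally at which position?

Undo the operations in reverse order, starting from position 39:
  undo op 3 (out-shuffle, from bottom half): 39 ← 40
  undo op 2 (in-shuffle, from bottom half): 40 ← 41
  undo op 1 (in-shuffle, from top half): 41 ← 20
So the card at position 39 came from original position 20.

20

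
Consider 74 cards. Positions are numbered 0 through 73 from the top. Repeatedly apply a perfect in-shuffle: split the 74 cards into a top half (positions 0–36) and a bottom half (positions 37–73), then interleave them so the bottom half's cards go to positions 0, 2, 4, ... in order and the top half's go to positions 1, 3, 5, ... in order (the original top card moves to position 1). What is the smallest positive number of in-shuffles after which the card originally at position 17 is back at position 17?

20

Follow position 17 under repeated in-shuffles:
17 → 35 → 71 → 68 → 62 → 50 → 26 → 53 → 32 → 65 → 56 → 38 → 2 → 5 → 11 → 23 → 47 → 20 → 41 → 8 → 17
It first returns after 20 in-shuffles.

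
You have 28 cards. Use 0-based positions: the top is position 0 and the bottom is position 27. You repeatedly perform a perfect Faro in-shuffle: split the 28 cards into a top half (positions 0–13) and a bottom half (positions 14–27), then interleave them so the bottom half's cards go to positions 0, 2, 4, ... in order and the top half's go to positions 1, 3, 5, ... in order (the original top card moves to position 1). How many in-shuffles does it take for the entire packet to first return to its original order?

28

The in-shuffle permutes the 28 positions with cycle lengths [28].
Every card is home exactly when every cycle has completed a whole number of laps, i.e. after lcm(28) = 28 in-shuffles.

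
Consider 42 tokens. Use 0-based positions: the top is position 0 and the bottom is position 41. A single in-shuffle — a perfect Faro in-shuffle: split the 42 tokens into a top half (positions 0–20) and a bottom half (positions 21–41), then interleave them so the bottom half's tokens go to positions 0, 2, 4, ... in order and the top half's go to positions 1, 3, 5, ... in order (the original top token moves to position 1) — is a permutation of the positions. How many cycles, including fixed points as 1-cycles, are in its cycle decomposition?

3

Trace each unvisited position around until it returns:
(0 1 3 7 15 31 ... len 14) (2 5 11 23 4 9 ... len 14) (6 13 27 12 25 8 ... len 14)
3 cycles in total.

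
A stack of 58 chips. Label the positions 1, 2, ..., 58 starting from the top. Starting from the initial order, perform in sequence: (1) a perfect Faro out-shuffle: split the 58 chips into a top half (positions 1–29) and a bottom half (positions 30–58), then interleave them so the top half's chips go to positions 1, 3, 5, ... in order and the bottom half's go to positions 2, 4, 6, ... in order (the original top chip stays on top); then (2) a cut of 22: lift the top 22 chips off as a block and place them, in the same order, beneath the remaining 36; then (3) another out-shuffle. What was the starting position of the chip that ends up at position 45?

23

Undo the operations in reverse order, starting from position 45:
  undo op 3 (out-shuffle, from top half): 45 ← 23
  undo op 2 (cut 22): 23 ← 45
  undo op 1 (out-shuffle, from top half): 45 ← 23
So the chip at position 45 came from original position 23.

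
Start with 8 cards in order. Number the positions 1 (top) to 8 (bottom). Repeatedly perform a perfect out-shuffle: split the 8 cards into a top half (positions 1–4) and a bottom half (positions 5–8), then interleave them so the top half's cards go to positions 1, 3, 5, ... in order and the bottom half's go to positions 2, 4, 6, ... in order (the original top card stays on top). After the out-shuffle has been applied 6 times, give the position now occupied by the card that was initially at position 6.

Track the card's position through each out-shuffle:
6 → 4 → 7 → 6 → 4 → 7 → 6

6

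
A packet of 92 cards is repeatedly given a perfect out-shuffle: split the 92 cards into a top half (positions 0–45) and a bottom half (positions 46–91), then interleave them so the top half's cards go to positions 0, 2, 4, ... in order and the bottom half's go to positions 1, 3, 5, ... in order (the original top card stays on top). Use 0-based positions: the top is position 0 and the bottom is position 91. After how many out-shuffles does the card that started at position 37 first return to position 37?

12

Follow position 37 under repeated out-shuffles:
37 → 74 → 57 → 23 → 46 → 1 → 2 → 4 → 8 → 16 → 32 → 64 → 37
It first returns after 12 out-shuffles.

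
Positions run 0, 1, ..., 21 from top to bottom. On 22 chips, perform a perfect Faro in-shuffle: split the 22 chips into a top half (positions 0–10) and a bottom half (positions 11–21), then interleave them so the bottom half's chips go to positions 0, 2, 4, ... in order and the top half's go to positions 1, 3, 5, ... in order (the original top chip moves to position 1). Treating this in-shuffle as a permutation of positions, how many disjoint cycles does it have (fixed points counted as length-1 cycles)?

2

Trace each unvisited position around until it returns:
(0 1 3 7 15 8 ... len 11) (4 9 19 16 10 21 ... len 11)
2 cycles in total.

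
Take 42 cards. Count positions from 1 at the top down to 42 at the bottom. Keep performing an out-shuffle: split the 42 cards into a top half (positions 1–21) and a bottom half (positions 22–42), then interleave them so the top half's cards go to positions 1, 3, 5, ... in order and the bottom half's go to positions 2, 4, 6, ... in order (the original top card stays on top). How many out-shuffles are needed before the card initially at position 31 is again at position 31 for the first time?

Follow position 31 under repeated out-shuffles:
31 → 20 → 39 → 36 → 30 → 18 → 35 → 28 → 14 → 27 → 12 → 23 → 4 → 7 → 13 → 25 → 8 → 15 → 29 → 16 → 31
It first returns after 20 out-shuffles.

20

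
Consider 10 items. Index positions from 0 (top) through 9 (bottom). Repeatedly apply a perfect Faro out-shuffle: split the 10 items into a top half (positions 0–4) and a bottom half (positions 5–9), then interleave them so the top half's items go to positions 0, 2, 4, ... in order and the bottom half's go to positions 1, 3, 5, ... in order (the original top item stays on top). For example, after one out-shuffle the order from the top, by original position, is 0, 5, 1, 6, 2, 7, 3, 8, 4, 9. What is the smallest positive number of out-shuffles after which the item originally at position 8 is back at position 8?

6

Follow position 8 under repeated out-shuffles:
8 → 7 → 5 → 1 → 2 → 4 → 8
It first returns after 6 out-shuffles.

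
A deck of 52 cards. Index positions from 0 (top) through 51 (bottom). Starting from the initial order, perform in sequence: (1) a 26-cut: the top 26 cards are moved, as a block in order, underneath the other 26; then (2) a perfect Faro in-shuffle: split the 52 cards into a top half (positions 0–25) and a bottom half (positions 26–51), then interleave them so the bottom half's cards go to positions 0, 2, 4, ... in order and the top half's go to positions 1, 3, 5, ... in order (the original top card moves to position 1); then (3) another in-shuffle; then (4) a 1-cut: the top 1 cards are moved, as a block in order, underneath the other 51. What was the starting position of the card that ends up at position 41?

49

Undo the operations in reverse order, starting from position 41:
  undo op 4 (cut 1): 41 ← 42
  undo op 3 (in-shuffle, from bottom half): 42 ← 47
  undo op 2 (in-shuffle, from top half): 47 ← 23
  undo op 1 (cut 26): 23 ← 49
So the card at position 41 came from original position 49.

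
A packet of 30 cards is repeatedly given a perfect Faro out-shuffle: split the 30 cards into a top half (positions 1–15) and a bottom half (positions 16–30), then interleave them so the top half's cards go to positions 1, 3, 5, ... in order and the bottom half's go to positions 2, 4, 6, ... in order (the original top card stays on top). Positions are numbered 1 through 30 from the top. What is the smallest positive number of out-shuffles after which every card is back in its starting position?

28

The out-shuffle permutes the 30 positions with cycle lengths [1, 1, 28].
Every card is home exactly when every cycle has completed a whole number of laps, i.e. after lcm(1, 28) = 28 out-shuffles.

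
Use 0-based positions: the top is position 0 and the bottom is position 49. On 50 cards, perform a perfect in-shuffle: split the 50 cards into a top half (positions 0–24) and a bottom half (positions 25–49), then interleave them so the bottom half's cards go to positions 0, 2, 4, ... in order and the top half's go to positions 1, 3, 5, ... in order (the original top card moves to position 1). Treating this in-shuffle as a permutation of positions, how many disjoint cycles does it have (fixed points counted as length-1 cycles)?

7

Trace each unvisited position around until it returns:
(0 1 3 7 15 31 12 25) (2 5 11 23 47 44 38 26) (4 9 19 39 28 6 13 27) (8 17 35 20 41 32 14 29) (10 21 43 36 22 45 40 30) (16 33) (18 37 24 49 48 46 42 34)
7 cycles in total.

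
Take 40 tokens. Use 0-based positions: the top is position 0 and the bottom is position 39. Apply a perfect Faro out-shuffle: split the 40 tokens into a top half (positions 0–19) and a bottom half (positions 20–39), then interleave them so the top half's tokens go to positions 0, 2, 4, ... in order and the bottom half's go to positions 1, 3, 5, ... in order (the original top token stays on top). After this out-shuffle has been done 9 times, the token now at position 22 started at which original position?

Work backwards from position 22, undoing one out-shuffle at a time:
22 ← 11 ← 25 ← 32 ← 16 ← 8 ← 4 ← 2 ← 1 ← 20
So the token now at position 22 started at position 20.

20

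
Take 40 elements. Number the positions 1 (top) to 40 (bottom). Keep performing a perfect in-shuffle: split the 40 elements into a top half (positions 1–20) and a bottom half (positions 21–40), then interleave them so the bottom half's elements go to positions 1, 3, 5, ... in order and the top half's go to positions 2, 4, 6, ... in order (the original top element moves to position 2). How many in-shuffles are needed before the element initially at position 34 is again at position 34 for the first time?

20

Follow position 34 under repeated in-shuffles:
34 → 27 → 13 → 26 → 11 → 22 → 3 → 6 → 12 → 24 → 7 → 14 → 28 → 15 → 30 → 19 → 38 → 35 → 29 → 17 → 34
It first returns after 20 in-shuffles.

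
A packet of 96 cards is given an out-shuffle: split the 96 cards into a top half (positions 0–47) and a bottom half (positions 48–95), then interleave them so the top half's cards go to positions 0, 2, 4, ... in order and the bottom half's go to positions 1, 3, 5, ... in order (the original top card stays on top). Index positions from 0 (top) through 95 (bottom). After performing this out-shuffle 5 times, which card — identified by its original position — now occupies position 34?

7

Work backwards from position 34, undoing one out-shuffle at a time:
34 ← 17 ← 56 ← 28 ← 14 ← 7
So the card now at position 34 started at position 7.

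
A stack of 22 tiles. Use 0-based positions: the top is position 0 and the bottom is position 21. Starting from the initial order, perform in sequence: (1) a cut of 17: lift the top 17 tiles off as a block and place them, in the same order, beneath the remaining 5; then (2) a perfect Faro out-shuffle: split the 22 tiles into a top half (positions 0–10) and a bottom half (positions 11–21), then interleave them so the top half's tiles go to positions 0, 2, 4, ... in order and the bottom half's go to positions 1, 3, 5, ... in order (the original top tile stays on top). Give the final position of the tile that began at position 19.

Track the tile from position 19 forward through each operation:
  after op 1 (cut 17): 19 → 2
  after op 2 (out-shuffle): 2 → 4

4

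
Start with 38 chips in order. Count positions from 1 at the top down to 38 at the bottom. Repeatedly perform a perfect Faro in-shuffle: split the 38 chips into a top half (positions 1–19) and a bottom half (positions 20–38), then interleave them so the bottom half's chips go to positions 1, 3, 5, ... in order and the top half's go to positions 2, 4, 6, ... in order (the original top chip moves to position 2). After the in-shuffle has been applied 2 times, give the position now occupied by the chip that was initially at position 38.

Track the chip's position through each in-shuffle:
38 → 37 → 35

35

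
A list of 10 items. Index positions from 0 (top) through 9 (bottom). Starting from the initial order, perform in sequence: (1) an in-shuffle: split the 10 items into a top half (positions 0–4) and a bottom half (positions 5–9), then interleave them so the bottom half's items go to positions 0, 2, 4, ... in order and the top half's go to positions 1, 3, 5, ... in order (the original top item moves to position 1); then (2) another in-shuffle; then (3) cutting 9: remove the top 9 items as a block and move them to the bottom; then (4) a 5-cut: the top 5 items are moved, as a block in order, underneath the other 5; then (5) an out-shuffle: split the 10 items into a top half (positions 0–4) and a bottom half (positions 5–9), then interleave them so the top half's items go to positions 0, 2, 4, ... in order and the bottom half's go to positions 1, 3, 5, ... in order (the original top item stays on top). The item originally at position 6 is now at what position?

2

Track the item from position 6 forward through each operation:
  after op 1 (in-shuffle): 6 → 2
  after op 2 (in-shuffle): 2 → 5
  after op 3 (cut 9): 5 → 6
  after op 4 (cut 5): 6 → 1
  after op 5 (out-shuffle): 1 → 2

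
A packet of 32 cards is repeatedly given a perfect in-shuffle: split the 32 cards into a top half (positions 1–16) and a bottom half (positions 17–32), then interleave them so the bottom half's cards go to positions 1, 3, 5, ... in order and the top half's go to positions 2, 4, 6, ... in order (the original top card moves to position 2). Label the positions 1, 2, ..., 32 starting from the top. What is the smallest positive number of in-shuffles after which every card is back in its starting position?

10

The in-shuffle permutes the 32 positions with cycle lengths [2, 10, 10, 10].
Every card is home exactly when every cycle has completed a whole number of laps, i.e. after lcm(2, 10) = 10 in-shuffles.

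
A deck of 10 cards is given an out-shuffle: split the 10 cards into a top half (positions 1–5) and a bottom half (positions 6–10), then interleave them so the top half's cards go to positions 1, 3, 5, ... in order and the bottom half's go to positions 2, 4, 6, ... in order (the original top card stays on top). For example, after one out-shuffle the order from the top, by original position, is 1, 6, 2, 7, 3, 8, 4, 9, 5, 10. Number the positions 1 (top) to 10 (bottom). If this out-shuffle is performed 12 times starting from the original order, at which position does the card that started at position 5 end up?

5

Track the card's position through each out-shuffle:
5 → 9 → 8 → 6 → 2 → 3 → 5 → 9 → 8 → 6 → 2 → 3 → 5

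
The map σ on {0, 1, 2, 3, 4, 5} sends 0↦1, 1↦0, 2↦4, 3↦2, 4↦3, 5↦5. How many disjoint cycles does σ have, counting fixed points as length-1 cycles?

3

Cycle decomposition: (0 1) (2 4 3) (5).
3 cycles.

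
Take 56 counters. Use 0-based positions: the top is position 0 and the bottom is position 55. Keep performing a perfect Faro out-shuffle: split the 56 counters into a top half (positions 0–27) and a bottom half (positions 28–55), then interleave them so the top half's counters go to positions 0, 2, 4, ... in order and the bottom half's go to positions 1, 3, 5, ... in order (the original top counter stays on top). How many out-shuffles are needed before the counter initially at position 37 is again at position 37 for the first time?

20

Follow position 37 under repeated out-shuffles:
37 → 19 → 38 → 21 → 42 → 29 → 3 → 6 → 12 → 24 → 48 → 41 → 27 → 54 → 53 → 51 → 47 → 39 → 23 → 46 → 37
It first returns after 20 out-shuffles.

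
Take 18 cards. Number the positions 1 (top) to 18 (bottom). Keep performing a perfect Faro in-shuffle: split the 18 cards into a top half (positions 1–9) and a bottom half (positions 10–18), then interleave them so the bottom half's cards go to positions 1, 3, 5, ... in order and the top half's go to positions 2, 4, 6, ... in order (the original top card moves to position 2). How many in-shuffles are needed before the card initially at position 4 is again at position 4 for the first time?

Follow position 4 under repeated in-shuffles:
4 → 8 → 16 → 13 → 7 → 14 → 9 → 18 → 17 → 15 → 11 → 3 → 6 → 12 → 5 → 10 → 1 → 2 → 4
It first returns after 18 in-shuffles.

18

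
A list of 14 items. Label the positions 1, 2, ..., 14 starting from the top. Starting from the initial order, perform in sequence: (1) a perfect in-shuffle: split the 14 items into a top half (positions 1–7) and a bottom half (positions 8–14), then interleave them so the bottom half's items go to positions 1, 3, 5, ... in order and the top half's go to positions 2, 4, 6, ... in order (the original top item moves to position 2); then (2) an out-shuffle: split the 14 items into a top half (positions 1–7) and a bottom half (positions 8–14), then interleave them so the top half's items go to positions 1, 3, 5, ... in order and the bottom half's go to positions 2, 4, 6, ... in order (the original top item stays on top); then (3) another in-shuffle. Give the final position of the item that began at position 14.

9

Track the item from position 14 forward through each operation:
  after op 1 (in-shuffle): 14 → 13
  after op 2 (out-shuffle): 13 → 12
  after op 3 (in-shuffle): 12 → 9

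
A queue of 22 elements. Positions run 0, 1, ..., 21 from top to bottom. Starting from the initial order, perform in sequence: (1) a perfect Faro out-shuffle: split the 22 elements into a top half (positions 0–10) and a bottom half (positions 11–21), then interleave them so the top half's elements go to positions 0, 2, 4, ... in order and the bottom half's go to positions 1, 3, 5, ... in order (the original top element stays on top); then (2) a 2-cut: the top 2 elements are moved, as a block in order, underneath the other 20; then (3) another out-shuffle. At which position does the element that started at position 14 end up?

10

Track the element from position 14 forward through each operation:
  after op 1 (out-shuffle): 14 → 7
  after op 2 (cut 2): 7 → 5
  after op 3 (out-shuffle): 5 → 10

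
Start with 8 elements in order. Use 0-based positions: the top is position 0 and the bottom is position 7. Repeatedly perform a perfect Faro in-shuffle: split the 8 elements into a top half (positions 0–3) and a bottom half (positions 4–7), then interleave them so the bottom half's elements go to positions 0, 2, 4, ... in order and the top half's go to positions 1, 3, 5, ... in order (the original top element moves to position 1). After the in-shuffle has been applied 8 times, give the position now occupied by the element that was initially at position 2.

2

Track the element's position through each in-shuffle:
2 → 5 → 2 → 5 → 2 → 5 → 2 → 5 → 2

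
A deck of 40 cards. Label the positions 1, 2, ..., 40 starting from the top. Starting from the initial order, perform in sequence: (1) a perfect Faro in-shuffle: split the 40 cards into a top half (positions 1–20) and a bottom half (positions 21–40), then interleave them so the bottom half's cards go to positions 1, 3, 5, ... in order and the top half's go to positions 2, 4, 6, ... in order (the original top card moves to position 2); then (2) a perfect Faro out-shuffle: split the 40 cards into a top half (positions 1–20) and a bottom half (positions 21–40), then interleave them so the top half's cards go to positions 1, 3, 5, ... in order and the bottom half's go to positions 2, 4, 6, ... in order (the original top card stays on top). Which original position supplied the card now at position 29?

28

Undo the operations in reverse order, starting from position 29:
  undo op 2 (out-shuffle, from top half): 29 ← 15
  undo op 1 (in-shuffle, from bottom half): 15 ← 28
So the card at position 29 came from original position 28.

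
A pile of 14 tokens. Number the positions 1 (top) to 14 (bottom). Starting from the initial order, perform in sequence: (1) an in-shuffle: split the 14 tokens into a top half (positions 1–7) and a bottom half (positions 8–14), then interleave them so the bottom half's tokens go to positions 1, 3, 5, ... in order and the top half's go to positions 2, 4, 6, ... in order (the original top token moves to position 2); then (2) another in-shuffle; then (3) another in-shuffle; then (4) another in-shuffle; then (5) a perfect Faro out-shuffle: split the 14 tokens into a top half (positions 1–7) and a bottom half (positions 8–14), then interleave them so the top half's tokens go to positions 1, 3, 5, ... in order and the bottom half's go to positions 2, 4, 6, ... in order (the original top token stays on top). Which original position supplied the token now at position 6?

Undo the operations in reverse order, starting from position 6:
  undo op 5 (out-shuffle, from bottom half): 6 ← 10
  undo op 4 (in-shuffle, from top half): 10 ← 5
  undo op 3 (in-shuffle, from bottom half): 5 ← 10
  undo op 2 (in-shuffle, from top half): 10 ← 5
  undo op 1 (in-shuffle, from bottom half): 5 ← 10
So the token at position 6 came from original position 10.

10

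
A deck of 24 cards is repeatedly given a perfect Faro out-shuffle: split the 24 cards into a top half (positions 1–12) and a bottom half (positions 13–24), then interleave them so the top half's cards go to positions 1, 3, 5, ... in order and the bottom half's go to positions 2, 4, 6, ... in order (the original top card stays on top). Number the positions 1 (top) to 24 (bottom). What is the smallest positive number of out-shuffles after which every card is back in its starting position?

The out-shuffle permutes the 24 positions with cycle lengths [1, 1, 11, 11].
Every card is home exactly when every cycle has completed a whole number of laps, i.e. after lcm(1, 11) = 11 out-shuffles.

11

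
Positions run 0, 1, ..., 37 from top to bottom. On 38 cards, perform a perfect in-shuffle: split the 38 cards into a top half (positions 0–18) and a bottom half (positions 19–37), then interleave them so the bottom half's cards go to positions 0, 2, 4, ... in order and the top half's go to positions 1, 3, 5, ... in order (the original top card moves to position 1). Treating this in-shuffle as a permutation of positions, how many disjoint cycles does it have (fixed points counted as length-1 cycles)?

4

Trace each unvisited position around until it returns:
(0 1 3 7 15 31 ... len 12) (2 5 11 23 8 17 ... len 12) (6 13 27 16 33 28 ... len 12) (12 25)
4 cycles in total.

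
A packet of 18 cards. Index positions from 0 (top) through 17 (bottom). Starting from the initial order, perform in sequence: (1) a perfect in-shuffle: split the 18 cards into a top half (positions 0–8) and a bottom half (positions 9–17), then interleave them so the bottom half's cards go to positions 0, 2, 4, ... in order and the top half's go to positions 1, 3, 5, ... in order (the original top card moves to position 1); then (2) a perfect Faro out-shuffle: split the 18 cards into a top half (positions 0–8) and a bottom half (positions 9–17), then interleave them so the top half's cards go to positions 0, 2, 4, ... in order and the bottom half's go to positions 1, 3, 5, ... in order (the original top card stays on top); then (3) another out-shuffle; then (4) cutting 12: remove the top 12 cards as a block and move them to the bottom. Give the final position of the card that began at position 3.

17

Track the card from position 3 forward through each operation:
  after op 1 (in-shuffle): 3 → 7
  after op 2 (out-shuffle): 7 → 14
  after op 3 (out-shuffle): 14 → 11
  after op 4 (cut 12): 11 → 17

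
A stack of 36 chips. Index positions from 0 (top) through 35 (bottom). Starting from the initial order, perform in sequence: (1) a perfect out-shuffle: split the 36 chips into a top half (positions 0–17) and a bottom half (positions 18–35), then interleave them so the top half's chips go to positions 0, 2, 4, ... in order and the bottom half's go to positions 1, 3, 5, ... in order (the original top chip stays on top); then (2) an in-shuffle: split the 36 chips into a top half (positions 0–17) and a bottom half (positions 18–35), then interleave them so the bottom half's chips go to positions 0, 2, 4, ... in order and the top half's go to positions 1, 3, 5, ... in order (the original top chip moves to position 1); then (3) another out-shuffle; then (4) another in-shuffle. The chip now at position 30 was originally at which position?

Undo the operations in reverse order, starting from position 30:
  undo op 4 (in-shuffle, from bottom half): 30 ← 33
  undo op 3 (out-shuffle, from bottom half): 33 ← 34
  undo op 2 (in-shuffle, from bottom half): 34 ← 35
  undo op 1 (out-shuffle, from bottom half): 35 ← 35
So the chip at position 30 came from original position 35.

35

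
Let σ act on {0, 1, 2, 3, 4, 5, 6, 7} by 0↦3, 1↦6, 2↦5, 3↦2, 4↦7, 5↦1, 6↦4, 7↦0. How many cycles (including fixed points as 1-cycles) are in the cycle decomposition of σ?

1

Cycle decomposition: (0 3 2 5 1 6 4 7).
1 cycle.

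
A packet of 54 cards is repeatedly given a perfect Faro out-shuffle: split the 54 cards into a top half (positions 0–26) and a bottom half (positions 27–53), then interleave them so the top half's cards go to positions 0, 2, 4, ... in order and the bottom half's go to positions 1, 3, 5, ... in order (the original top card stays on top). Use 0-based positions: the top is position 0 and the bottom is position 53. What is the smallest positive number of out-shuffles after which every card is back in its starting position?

The out-shuffle permutes the 54 positions with cycle lengths [1, 1, 52].
Every card is home exactly when every cycle has completed a whole number of laps, i.e. after lcm(1, 52) = 52 out-shuffles.

52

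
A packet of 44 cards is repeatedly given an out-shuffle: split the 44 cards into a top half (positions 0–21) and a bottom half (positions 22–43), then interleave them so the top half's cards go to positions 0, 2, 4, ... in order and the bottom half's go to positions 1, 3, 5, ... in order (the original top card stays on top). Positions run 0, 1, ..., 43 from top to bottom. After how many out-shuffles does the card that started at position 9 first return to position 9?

Follow position 9 under repeated out-shuffles:
9 → 18 → 36 → 29 → 15 → 30 → 17 → 34 → 25 → 7 → 14 → 28 → 13 → 26 → 9
It first returns after 14 out-shuffles.

14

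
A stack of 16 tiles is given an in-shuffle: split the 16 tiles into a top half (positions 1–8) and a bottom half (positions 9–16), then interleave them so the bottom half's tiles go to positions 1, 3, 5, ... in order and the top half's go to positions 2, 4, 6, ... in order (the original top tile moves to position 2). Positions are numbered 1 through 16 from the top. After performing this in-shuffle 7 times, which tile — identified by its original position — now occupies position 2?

Work backwards from position 2, undoing one in-shuffle at a time:
2 ← 1 ← 9 ← 13 ← 15 ← 16 ← 8 ← 4
So the tile now at position 2 started at position 4.

4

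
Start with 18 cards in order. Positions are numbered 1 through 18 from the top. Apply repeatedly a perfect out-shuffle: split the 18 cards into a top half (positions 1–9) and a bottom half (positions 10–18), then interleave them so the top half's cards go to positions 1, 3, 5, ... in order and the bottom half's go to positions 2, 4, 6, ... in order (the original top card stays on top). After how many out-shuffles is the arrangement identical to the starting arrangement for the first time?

The out-shuffle permutes the 18 positions with cycle lengths [1, 1, 8, 8].
Every card is home exactly when every cycle has completed a whole number of laps, i.e. after lcm(1, 8) = 8 out-shuffles.

8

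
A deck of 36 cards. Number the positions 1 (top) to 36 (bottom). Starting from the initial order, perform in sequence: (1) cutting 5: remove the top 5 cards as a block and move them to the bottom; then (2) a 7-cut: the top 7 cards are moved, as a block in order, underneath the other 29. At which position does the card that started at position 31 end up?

Track the card from position 31 forward through each operation:
  after op 1 (cut 5): 31 → 26
  after op 2 (cut 7): 26 → 19

19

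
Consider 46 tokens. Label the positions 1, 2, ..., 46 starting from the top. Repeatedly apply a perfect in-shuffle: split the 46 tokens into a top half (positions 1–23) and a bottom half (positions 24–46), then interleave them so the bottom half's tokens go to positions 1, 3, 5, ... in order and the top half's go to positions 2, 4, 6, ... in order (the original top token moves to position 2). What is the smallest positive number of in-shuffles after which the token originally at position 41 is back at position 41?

Follow position 41 under repeated in-shuffles:
41 → 35 → 23 → 46 → 45 → 43 → 39 → 31 → ... → 41 (length 23)
It first returns after 23 in-shuffles.

23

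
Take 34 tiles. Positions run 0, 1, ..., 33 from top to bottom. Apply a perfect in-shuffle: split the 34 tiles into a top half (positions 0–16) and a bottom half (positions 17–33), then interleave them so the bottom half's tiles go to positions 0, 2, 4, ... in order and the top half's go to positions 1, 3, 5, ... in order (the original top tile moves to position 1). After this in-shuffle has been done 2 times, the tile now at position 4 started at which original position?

Work backwards from position 4, undoing one in-shuffle at a time:
4 ← 19 ← 9
So the tile now at position 4 started at position 9.

9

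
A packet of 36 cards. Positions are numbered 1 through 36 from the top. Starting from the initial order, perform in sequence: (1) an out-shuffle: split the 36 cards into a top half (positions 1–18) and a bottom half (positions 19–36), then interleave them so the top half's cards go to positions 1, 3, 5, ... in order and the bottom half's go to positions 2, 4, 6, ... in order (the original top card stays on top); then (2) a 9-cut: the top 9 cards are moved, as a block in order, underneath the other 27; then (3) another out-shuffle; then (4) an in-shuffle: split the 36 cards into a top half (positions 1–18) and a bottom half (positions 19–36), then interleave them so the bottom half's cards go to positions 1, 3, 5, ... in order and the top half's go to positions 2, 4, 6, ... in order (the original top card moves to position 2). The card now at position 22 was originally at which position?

Undo the operations in reverse order, starting from position 22:
  undo op 4 (in-shuffle, from top half): 22 ← 11
  undo op 3 (out-shuffle, from top half): 11 ← 6
  undo op 2 (cut 9): 6 ← 15
  undo op 1 (out-shuffle, from top half): 15 ← 8
So the card at position 22 came from original position 8.

8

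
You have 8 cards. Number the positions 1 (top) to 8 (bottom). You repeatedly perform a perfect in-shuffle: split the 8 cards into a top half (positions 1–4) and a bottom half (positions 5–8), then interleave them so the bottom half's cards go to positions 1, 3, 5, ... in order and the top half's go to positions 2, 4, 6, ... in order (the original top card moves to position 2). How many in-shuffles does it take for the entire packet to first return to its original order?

The in-shuffle permutes the 8 positions with cycle lengths [2, 6].
Every card is home exactly when every cycle has completed a whole number of laps, i.e. after lcm(2, 6) = 6 in-shuffles.

6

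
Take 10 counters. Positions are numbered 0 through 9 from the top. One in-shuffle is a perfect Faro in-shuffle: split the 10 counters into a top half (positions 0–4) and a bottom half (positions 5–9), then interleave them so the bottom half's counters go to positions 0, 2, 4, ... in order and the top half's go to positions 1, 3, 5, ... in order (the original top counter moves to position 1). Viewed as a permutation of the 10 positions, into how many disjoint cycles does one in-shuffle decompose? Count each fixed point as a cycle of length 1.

Trace each unvisited position around until it returns:
(0 1 3 7 4 9 8 6 2 5)
1 cycle in total.

1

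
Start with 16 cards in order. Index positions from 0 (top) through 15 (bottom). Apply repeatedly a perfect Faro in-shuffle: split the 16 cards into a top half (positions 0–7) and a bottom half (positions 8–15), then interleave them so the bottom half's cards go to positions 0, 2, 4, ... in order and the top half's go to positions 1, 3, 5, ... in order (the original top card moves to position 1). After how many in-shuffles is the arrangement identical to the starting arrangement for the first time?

The in-shuffle permutes the 16 positions with cycle lengths [8, 8].
Every card is home exactly when every cycle has completed a whole number of laps, i.e. after lcm(8) = 8 in-shuffles.

8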